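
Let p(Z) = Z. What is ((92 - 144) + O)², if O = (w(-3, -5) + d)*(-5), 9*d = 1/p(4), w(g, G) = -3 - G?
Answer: 5004169/1296 ≈ 3861.2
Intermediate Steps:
d = 1/36 (d = (⅑)/4 = (⅑)*(¼) = 1/36 ≈ 0.027778)
O = -365/36 (O = ((-3 - 1*(-5)) + 1/36)*(-5) = ((-3 + 5) + 1/36)*(-5) = (2 + 1/36)*(-5) = (73/36)*(-5) = -365/36 ≈ -10.139)
((92 - 144) + O)² = ((92 - 144) - 365/36)² = (-52 - 365/36)² = (-2237/36)² = 5004169/1296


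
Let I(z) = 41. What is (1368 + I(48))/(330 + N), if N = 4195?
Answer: 1409/4525 ≈ 0.31138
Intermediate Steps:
(1368 + I(48))/(330 + N) = (1368 + 41)/(330 + 4195) = 1409/4525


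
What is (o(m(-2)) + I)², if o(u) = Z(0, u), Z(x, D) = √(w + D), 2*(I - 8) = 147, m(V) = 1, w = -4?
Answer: 26557/4 + 163*I*√3 ≈ 6639.3 + 282.32*I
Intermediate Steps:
I = 163/2 (I = 8 + (½)*147 = 8 + 147/2 = 163/2 ≈ 81.500)
Z(x, D) = √(-4 + D)
o(u) = √(-4 + u)
(o(m(-2)) + I)² = (√(-4 + 1) + 163/2)² = (√(-3) + 163/2)² = (I*√3 + 163/2)² = (163/2 + I*√3)²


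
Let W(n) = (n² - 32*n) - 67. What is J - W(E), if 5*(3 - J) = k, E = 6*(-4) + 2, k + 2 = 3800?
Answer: -9388/5 ≈ -1877.6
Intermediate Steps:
k = 3798 (k = -2 + 3800 = 3798)
E = -22 (E = -24 + 2 = -22)
J = -3783/5 (J = 3 - ⅕*3798 = 3 - 3798/5 = -3783/5 ≈ -756.60)
W(n) = -67 + n² - 32*n
J - W(E) = -3783/5 - (-67 + (-22)² - 32*(-22)) = -3783/5 - (-67 + 484 + 704) = -3783/5 - 1*1121 = -3783/5 - 1121 = -9388/5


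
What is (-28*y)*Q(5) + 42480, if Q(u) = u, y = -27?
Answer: 46260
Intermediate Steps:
(-28*y)*Q(5) + 42480 = -28*(-27)*5 + 42480 = 756*5 + 42480 = 3780 + 42480 = 46260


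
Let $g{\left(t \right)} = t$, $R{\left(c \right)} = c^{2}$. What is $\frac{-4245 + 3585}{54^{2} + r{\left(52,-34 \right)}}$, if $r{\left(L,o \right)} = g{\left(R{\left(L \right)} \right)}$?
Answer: $- \frac{33}{281} \approx -0.11744$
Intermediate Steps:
$r{\left(L,o \right)} = L^{2}$
$\frac{-4245 + 3585}{54^{2} + r{\left(52,-34 \right)}} = \frac{-4245 + 3585}{54^{2} + 52^{2}} = - \frac{660}{2916 + 2704} = - \frac{660}{5620} = \left(-660\right) \frac{1}{5620} = - \frac{33}{281}$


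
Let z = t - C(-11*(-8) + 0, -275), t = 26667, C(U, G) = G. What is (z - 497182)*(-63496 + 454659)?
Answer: -183940489120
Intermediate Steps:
z = 26942 (z = 26667 - 1*(-275) = 26667 + 275 = 26942)
(z - 497182)*(-63496 + 454659) = (26942 - 497182)*(-63496 + 454659) = -470240*391163 = -183940489120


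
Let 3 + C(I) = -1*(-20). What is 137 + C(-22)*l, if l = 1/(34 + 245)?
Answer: 38240/279 ≈ 137.06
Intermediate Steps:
C(I) = 17 (C(I) = -3 - 1*(-20) = -3 + 20 = 17)
l = 1/279 ≈ 0.0035842
137 + C(-22)*l = 137 + 17*(1/279) = 137 + 17/279 = 38240/279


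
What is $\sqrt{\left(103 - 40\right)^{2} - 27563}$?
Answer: $i \sqrt{23594} \approx 153.6 i$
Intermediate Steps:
$\sqrt{\left(103 - 40\right)^{2} - 27563} = \sqrt{63^{2} - 27563} = \sqrt{3969 - 27563} = \sqrt{-23594} = i \sqrt{23594}$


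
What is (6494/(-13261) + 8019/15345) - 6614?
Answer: -13594711799/2055455 ≈ -6614.0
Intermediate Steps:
(6494/(-13261) + 8019/15345) - 6614 = (6494*(-1/13261) + 8019*(1/15345)) - 6614 = (-6494/13261 + 81/155) - 6614 = 67571/2055455 - 6614 = -13594711799/2055455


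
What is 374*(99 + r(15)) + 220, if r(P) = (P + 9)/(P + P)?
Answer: 187726/5 ≈ 37545.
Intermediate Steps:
r(P) = (9 + P)/(2*P) (r(P) = (9 + P)/((2*P)) = (9 + P)*(1/(2*P)) = (9 + P)/(2*P))
374*(99 + r(15)) + 220 = 374*(99 + (1/2)*(9 + 15)/15) + 220 = 374*(99 + (1/2)*(1/15)*24) + 220 = 374*(99 + 4/5) + 220 = 374*(499/5) + 220 = 186626/5 + 220 = 187726/5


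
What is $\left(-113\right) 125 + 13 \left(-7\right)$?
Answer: $-14216$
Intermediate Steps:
$\left(-113\right) 125 + 13 \left(-7\right) = -14125 - 91 = -14216$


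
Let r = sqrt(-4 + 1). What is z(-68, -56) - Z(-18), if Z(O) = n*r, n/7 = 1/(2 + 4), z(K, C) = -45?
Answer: -45 - 7*I*sqrt(3)/6 ≈ -45.0 - 2.0207*I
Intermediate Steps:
r = I*sqrt(3) (r = sqrt(-3) = I*sqrt(3) ≈ 1.732*I)
n = 7/6 (n = 7/(2 + 4) = 7/6 ≈ 1.1667)
Z(O) = 7*I*sqrt(3)/6 (Z(O) = 7*(I*sqrt(3))/6 = 7*I*sqrt(3)/6)
z(-68, -56) - Z(-18) = -45 - 7*I*sqrt(3)/6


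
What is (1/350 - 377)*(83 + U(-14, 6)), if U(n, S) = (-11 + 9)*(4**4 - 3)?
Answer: 55814427/350 ≈ 1.5947e+5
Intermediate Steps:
U(n, S) = -506 (U(n, S) = -2*(256 - 3) = -2*253 = -506)
(1/350 - 377)*(83 + U(-14, 6)) = (1/350 - 377)*(83 - 506) = (1/350 - 377)*(-423) = -131949/350*(-423) = 55814427/350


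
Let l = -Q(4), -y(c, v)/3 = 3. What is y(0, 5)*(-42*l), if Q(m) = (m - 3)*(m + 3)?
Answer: -2646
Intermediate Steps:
y(c, v) = -9 (y(c, v) = -3*3 = -9)
Q(m) = (-3 + m)*(3 + m)
l = -7 (l = -(-9 + 4²) = -(-9 + 16) = -1*7 = -7)
y(0, 5)*(-42*l) = -(-378)*(-7) = -9*294 = -2646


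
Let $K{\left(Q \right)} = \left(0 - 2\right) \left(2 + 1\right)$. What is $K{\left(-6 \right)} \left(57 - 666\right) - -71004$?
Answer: $74658$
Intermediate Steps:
$K{\left(Q \right)} = -6$ ($K{\left(Q \right)} = \left(-2\right) 3 = -6$)
$K{\left(-6 \right)} \left(57 - 666\right) - -71004 = - 6 \left(57 - 666\right) - -71004 = - 6 \left(57 - 666\right) + 71004 = \left(-6\right) \left(-609\right) + 71004 = 3654 + 71004 = 74658$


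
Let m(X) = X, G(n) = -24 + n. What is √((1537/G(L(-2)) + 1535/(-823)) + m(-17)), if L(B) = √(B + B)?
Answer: √(-5585602240 - 358984370*I)/8230 ≈ 0.29167 - 9.0857*I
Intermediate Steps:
L(B) = √2*√B (L(B) = √(2*B) = √2*√B)
√((1537/G(L(-2)) + 1535/(-823)) + m(-17)) = √((1537/(-24 + √2*√(-2)) + 1535/(-823)) - 17) = √((1537/(-24 + √2*(I*√2)) + 1535*(-1/823)) - 17) = √((1537/(-24 + 2*I) - 1535/823) - 17) = √((1537*((-24 - 2*I)/580) - 1535/823) - 17) = √((53*(-24 - 2*I)/20 - 1535/823) - 17) = √((-1535/823 + 53*(-24 - 2*I)/20) - 17) = √(-15526/823 + 53*(-24 - 2*I)/20)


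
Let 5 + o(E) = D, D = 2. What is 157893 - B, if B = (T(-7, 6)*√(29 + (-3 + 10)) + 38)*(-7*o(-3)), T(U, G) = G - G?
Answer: 157095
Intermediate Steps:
o(E) = -3 (o(E) = -5 + 2 = -3)
T(U, G) = 0
B = 798 (B = (0*√(29 + (-3 + 10)) + 38)*(-7*(-3)) = (0*√(29 + 7) + 38)*21 = (0*√36 + 38)*21 = (0*6 + 38)*21 = (0 + 38)*21 = 38*21 = 798)
157893 - B = 157893 - 1*798 = 157893 - 798 = 157095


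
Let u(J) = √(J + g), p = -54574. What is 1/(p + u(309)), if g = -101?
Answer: -2099/114550818 - √13/744580317 ≈ -1.8329e-5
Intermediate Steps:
u(J) = √(-101 + J) (u(J) = √(J - 101) = √(-101 + J))
1/(p + u(309)) = 1/(-54574 + √(-101 + 309)) = 1/(-54574 + √208) = 1/(-54574 + 4*√13)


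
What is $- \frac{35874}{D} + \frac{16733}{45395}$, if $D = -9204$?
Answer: $\frac{297085127}{69635930} \approx 4.2663$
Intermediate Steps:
$- \frac{35874}{D} + \frac{16733}{45395} = - \frac{35874}{-9204} + \frac{16733}{45395} = \left(-35874\right) \left(- \frac{1}{9204}\right) + 16733 \cdot \frac{1}{45395} = \frac{5979}{1534} + \frac{16733}{45395} = \frac{297085127}{69635930}$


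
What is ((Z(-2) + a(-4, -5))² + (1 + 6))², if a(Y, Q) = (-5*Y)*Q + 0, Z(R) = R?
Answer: 108388921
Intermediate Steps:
a(Y, Q) = -5*Q*Y (a(Y, Q) = -5*Q*Y + 0 = -5*Q*Y)
((Z(-2) + a(-4, -5))² + (1 + 6))² = ((-2 - 5*(-5)*(-4))² + (1 + 6))² = ((-2 - 100)² + 7)² = ((-102)² + 7)² = (10404 + 7)² = 10411² = 108388921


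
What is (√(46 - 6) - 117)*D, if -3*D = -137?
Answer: -5343 + 274*√10/3 ≈ -5054.2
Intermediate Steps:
D = 137/3 (D = -⅓*(-137) = 137/3 ≈ 45.667)
(√(46 - 6) - 117)*D = (√(46 - 6) - 117)*(137/3) = (√40 - 117)*(137/3) = (2*√10 - 117)*(137/3) = (-117 + 2*√10)*(137/3) = -5343 + 274*√10/3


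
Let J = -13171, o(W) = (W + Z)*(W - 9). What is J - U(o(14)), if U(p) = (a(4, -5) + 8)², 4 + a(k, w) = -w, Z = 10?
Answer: -13252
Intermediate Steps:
a(k, w) = -4 - w
o(W) = (-9 + W)*(10 + W) (o(W) = (W + 10)*(W - 9) = (10 + W)*(-9 + W) = (-9 + W)*(10 + W))
U(p) = 81 (U(p) = ((-4 - 1*(-5)) + 8)² = ((-4 + 5) + 8)² = (1 + 8)² = 9² = 81)
J - U(o(14)) = -13171 - 1*81 = -13171 - 81 = -13252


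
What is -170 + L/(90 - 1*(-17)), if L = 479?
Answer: -17711/107 ≈ -165.52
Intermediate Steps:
-170 + L/(90 - 1*(-17)) = -170 + 479/(90 - 1*(-17)) = -170 + 479/(90 + 17) = -170 + 479/107 = -17711/107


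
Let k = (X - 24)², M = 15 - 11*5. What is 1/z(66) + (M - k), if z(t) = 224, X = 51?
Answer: -172255/224 ≈ -769.00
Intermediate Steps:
M = -40 (M = 15 - 55 = -40)
k = 729 (k = (51 - 24)² = 27² = 729)
1/z(66) + (M - k) = 1/224 + (-40 - 1*729) = 1/224 + (-40 - 729) = 1/224 - 769 = -172255/224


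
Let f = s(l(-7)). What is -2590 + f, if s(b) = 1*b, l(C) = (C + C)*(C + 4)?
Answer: -2548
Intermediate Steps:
l(C) = 2*C*(4 + C) (l(C) = (2*C)*(4 + C) = 2*C*(4 + C))
s(b) = b
f = 42 (f = 2*(-7)*(4 - 7) = 2*(-7)*(-3) = 42)
-2590 + f = -2590 + 42 = -2548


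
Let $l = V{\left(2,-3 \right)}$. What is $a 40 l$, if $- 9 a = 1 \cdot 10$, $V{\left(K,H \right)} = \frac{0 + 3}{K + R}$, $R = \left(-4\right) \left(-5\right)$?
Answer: $- \frac{200}{33} \approx -6.0606$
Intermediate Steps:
$R = 20$
$V{\left(K,H \right)} = \frac{3}{20 + K}$ ($V{\left(K,H \right)} = \frac{0 + 3}{K + 20} = \frac{3}{20 + K}$)
$l = \frac{3}{22}$ ($l = \frac{3}{20 + 2} = \frac{3}{22} \approx 0.13636$)
$a = - \frac{10}{9}$ ($a = - \frac{1 \cdot 10}{9} = \left(- \frac{1}{9}\right) 10 = - \frac{10}{9} \approx -1.1111$)
$a 40 l = \left(- \frac{10}{9}\right) 40 \cdot \frac{3}{22} = \left(- \frac{400}{9}\right) \frac{3}{22} = - \frac{200}{33}$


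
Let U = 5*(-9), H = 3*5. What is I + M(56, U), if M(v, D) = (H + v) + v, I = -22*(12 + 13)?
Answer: -423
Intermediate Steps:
H = 15
U = -45
I = -550 (I = -22*25 = -550)
M(v, D) = 15 + 2*v (M(v, D) = (15 + v) + v = 15 + 2*v)
I + M(56, U) = -550 + (15 + 2*56) = -550 + (15 + 112) = -550 + 127 = -423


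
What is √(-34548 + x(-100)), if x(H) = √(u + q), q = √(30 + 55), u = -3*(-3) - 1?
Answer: √(-34548 + √(8 + √85)) ≈ 185.86*I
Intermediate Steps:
u = 8 (u = 9 - 1 = 8)
q = √85 ≈ 9.2195
x(H) = √(8 + √85)
√(-34548 + x(-100)) = √(-34548 + √(8 + √85))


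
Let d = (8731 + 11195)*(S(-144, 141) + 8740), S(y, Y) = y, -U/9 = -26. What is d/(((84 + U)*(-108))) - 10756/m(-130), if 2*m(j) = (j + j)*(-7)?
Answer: -120553819/24115 ≈ -4999.1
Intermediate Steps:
U = 234 (U = -9*(-26) = 234)
d = 171283896 (d = (8731 + 11195)*(-144 + 8740) = 19926*8596 = 171283896)
m(j) = -7*j (m(j) = ((j + j)*(-7))/2 = ((2*j)*(-7))/2 = (-14*j)/2 = -7*j)
d/(((84 + U)*(-108))) - 10756/m(-130) = 171283896/(((84 + 234)*(-108))) - 10756/((-7*(-130))) = 171283896/((318*(-108))) - 10756/910 = 171283896/(-34344) - 10756*1/910 = 171283896*(-1/34344) - 5378/455 = -264327/53 - 5378/455 = -120553819/24115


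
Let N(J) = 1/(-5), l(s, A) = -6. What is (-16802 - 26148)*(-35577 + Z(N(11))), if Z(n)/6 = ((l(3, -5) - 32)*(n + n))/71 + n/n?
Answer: 108468068910/71 ≈ 1.5277e+9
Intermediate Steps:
N(J) = -⅕
Z(n) = 6 - 456*n/71 (Z(n) = 6*(((-6 - 32)*(n + n))/71 + n/n) = 6*(-76*n*(1/71) + 1) = 6*(-76*n/71 + 1) = 6*(1 - 76*n/71) = 6 - 456*n/71)
(-16802 - 26148)*(-35577 + Z(N(11))) = (-16802 - 26148)*(-35577 + (6 - 456/71*(-⅕))) = -42950*(-35577 + (6 + 456/355)) = -42950*(-35577 + 2586/355) = -42950*(-12627249/355) = 108468068910/71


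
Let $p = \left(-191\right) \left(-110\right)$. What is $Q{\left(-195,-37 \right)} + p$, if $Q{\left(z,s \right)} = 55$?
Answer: $21065$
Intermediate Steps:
$p = 21010$
$Q{\left(-195,-37 \right)} + p = 55 + 21010 = 21065$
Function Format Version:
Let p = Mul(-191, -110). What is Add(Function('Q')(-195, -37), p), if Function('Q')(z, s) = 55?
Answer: 21065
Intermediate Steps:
p = 21010
Add(Function('Q')(-195, -37), p) = Add(55, 21010) = 21065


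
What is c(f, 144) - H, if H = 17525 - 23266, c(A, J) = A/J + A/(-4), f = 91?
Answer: 823519/144 ≈ 5718.9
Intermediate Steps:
c(A, J) = -A/4 + A/J (c(A, J) = A/J + A*(-¼) = A/J - A/4 = -A/4 + A/J)
H = -5741
c(f, 144) - H = (-¼*91 + 91/144) - 1*(-5741) = (-91/4 + 91*(1/144)) + 5741 = (-91/4 + 91/144) + 5741 = -3185/144 + 5741 = 823519/144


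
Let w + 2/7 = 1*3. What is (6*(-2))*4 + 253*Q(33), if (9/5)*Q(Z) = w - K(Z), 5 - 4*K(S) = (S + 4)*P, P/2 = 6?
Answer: 3971389/252 ≈ 15759.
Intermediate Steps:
P = 12 (P = 2*6 = 12)
K(S) = -43/4 - 3*S (K(S) = 5/4 - (S + 4)*12/4 = 5/4 - (4 + S)*12/4 = 5/4 - (48 + 12*S)/4 = 5/4 + (-12 - 3*S) = -43/4 - 3*S)
w = 19/7 (w = -2/7 + 1*3 = -2/7 + 3 = 19/7 ≈ 2.7143)
Q(Z) = 1885/252 + 5*Z/3 (Q(Z) = 5*(19/7 - (-43/4 - 3*Z))/9 = 5*(19/7 + (43/4 + 3*Z))/9 = 5*(377/28 + 3*Z)/9 = 1885/252 + 5*Z/3)
(6*(-2))*4 + 253*Q(33) = (6*(-2))*4 + 253*(1885/252 + (5/3)*33) = -12*4 + 253*(1885/252 + 55) = -48 + 253*(15745/252) = -48 + 3983485/252 = 3971389/252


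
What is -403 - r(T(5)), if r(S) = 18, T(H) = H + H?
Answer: -421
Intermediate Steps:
T(H) = 2*H
-403 - r(T(5)) = -403 - 1*18 = -403 - 18 = -421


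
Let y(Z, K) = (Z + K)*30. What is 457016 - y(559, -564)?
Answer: 457166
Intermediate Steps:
y(Z, K) = 30*K + 30*Z (y(Z, K) = (K + Z)*30 = 30*K + 30*Z)
457016 - y(559, -564) = 457016 - (30*(-564) + 30*559) = 457016 - (-16920 + 16770) = 457016 - 1*(-150) = 457016 + 150 = 457166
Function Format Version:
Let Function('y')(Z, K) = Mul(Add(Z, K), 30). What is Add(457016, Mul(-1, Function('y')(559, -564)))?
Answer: 457166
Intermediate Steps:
Function('y')(Z, K) = Add(Mul(30, K), Mul(30, Z)) (Function('y')(Z, K) = Mul(Add(K, Z), 30) = Add(Mul(30, K), Mul(30, Z)))
Add(457016, Mul(-1, Function('y')(559, -564))) = Add(457016, Mul(-1, Add(Mul(30, -564), Mul(30, 559)))) = Add(457016, Mul(-1, Add(-16920, 16770))) = Add(457016, Mul(-1, -150)) = Add(457016, 150) = 457166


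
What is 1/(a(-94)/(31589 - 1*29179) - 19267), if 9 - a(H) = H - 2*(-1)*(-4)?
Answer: -2410/46433359 ≈ -5.1902e-5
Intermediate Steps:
a(H) = 17 - H (a(H) = 9 - (H - 2*(-1)*(-4)) = 9 - (H + 2*(-4)) = 9 - (H - 8) = 9 - (-8 + H) = 9 + (8 - H) = 17 - H)
1/(a(-94)/(31589 - 1*29179) - 19267) = 1/((17 - 1*(-94))/(31589 - 1*29179) - 19267) = 1/((17 + 94)/(31589 - 29179) - 19267) = 1/(111/2410 - 19267) = 1/(-46433359/2410) = -2410/46433359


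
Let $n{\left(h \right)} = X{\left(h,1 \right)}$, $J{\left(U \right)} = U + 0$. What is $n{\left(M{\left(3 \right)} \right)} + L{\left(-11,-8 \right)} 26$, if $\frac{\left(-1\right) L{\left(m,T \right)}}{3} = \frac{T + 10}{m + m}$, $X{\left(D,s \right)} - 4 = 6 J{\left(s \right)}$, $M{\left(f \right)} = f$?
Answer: $\frac{188}{11} \approx 17.091$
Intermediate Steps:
$J{\left(U \right)} = U$
$X{\left(D,s \right)} = 4 + 6 s$
$L{\left(m,T \right)} = - \frac{3 \left(10 + T\right)}{2 m}$ ($L{\left(m,T \right)} = - 3 \frac{T + 10}{m + m} = - 3 \frac{10 + T}{2 m} = - \frac{3 \left(10 + T\right)}{2 m}$)
$n{\left(h \right)} = 10$ ($n{\left(h \right)} = 4 + 6 \cdot 1 = 4 + 6 = 10$)
$n{\left(M{\left(3 \right)} \right)} + L{\left(-11,-8 \right)} 26 = 10 + \frac{3 \left(-10 - -8\right)}{2 \left(-11\right)} 26 = 10 + \frac{3}{2} \left(- \frac{1}{11}\right) \left(-10 + 8\right) 26 = 10 + \frac{3}{2} \left(- \frac{1}{11}\right) \left(-2\right) 26 = 10 + \frac{3}{11} \cdot 26 = 10 + \frac{78}{11} = \frac{188}{11}$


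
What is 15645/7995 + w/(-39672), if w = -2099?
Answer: 42496663/21145176 ≈ 2.0098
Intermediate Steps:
15645/7995 + w/(-39672) = 15645/7995 - 2099/(-39672) = 15645*(1/7995) - 2099*(-1/39672) = 1043/533 + 2099/39672 = 42496663/21145176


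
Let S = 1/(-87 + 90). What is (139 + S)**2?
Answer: 174724/9 ≈ 19414.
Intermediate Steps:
S = 1/3 ≈ 0.33333
(139 + S)**2 = (139 + 1/3)**2 = (418/3)**2 = 174724/9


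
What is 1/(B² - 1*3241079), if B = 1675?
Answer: -1/435454 ≈ -2.2965e-6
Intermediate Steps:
1/(B² - 1*3241079) = 1/(1675² - 1*3241079) = 1/(2805625 - 3241079) = 1/(-435454) = -1/435454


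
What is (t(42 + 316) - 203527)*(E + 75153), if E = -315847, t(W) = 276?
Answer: 48921296194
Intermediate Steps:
(t(42 + 316) - 203527)*(E + 75153) = (276 - 203527)*(-315847 + 75153) = -203251*(-240694) = 48921296194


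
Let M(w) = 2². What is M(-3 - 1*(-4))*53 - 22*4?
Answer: 124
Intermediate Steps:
M(w) = 4
M(-3 - 1*(-4))*53 - 22*4 = 4*53 - 22*4 = 212 - 88 = 124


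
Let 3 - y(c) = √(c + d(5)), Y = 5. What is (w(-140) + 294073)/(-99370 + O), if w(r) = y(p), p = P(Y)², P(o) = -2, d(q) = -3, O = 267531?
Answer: 294075/168161 ≈ 1.7488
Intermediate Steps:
p = 4 (p = (-2)² = 4)
y(c) = 3 - √(-3 + c) (y(c) = 3 - √(c - 3) = 3 - √(-3 + c))
w(r) = 2 (w(r) = 3 - √(-3 + 4) = 3 - √1 = 3 - 1*1 = 3 - 1 = 2)
(w(-140) + 294073)/(-99370 + O) = (2 + 294073)/(-99370 + 267531) = 294075/168161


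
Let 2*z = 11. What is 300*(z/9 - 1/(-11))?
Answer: 6950/33 ≈ 210.61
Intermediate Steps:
z = 11/2 (z = (½)*11 = 11/2 ≈ 5.5000)
300*(z/9 - 1/(-11)) = 300*((11/2)/9 - 1/(-11)) = 300*((11/2)*(⅑) - 1*(-1/11)) = 300*(11/18 + 1/11) = 300*(139/198) = 6950/33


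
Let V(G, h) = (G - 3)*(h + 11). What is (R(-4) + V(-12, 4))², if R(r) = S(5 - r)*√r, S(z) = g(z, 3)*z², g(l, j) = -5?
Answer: -605475 + 364500*I ≈ -6.0548e+5 + 3.645e+5*I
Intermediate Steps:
V(G, h) = (-3 + G)*(11 + h)
S(z) = -5*z²
R(r) = -5*√r*(5 - r)² (R(r) = (-5*(5 - r)²)*√r = -5*√r*(5 - r)²)
(R(-4) + V(-12, 4))² = (-5*√(-4)*(-5 - 4)² + (-33 - 3*4 + 11*(-12) - 12*4))² = (-5*2*I*(-9)² + (-33 - 12 - 132 - 48))² = (-5*2*I*81 - 225)² = (-810*I - 225)² = (-225 - 810*I)²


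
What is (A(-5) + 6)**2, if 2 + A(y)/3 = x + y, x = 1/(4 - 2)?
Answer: 729/4 ≈ 182.25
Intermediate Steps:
x = 1/2 ≈ 0.50000
A(y) = -9/2 + 3*y (A(y) = -6 + 3*(1/2 + y) = -6 + (3/2 + 3*y) = -9/2 + 3*y)
(A(-5) + 6)**2 = ((-9/2 + 3*(-5)) + 6)**2 = ((-9/2 - 15) + 6)**2 = (-39/2 + 6)**2 = (-27/2)**2 = 729/4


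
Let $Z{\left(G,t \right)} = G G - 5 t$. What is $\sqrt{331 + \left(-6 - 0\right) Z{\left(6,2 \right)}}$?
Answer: $5 \sqrt{7} \approx 13.229$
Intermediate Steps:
$Z{\left(G,t \right)} = G^{2} - 5 t$
$\sqrt{331 + \left(-6 - 0\right) Z{\left(6,2 \right)}} = \sqrt{331 + \left(-6 - 0\right) \left(6^{2} - 10\right)} = \sqrt{331 + \left(-6 + \left(-5 + 5\right)\right) \left(36 - 10\right)} = \sqrt{331 + \left(-6 + 0\right) 26} = \sqrt{331 - 156} = \sqrt{175} = 5 \sqrt{7}$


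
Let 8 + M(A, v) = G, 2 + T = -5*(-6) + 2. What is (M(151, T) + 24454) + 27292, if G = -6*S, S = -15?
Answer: 51828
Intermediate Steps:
T = 30 (T = -2 + (-5*(-6) + 2) = -2 + (30 + 2) = -2 + 32 = 30)
G = 90 (G = -6*(-15) = 90)
M(A, v) = 82 (M(A, v) = -8 + 90 = 82)
(M(151, T) + 24454) + 27292 = (82 + 24454) + 27292 = 24536 + 27292 = 51828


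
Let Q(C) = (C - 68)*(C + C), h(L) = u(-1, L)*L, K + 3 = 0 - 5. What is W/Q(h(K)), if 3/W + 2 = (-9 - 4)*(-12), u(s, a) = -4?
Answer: -1/118272 ≈ -8.4551e-6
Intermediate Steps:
W = 3/154 (W = 3/(-2 + (-9 - 4)*(-12)) = 3/(-2 - 13*(-12)) = 3/(-2 + 156) = 3/154 ≈ 0.019481)
K = -8 (K = -3 + (0 - 5) = -3 - 5 = -8)
h(L) = -4*L
Q(C) = 2*C*(-68 + C) (Q(C) = (-68 + C)*(2*C) = 2*C*(-68 + C))
W/Q(h(K)) = 3/(154*((2*(-4*(-8))*(-68 - 4*(-8))))) = 3/(154*((2*32*(-68 + 32)))) = 3/(154*((2*32*(-36)))) = (3/154)/(-2304) = (3/154)*(-1/2304) = -1/118272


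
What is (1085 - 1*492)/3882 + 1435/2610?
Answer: 118640/168867 ≈ 0.70256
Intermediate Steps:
(1085 - 1*492)/3882 + 1435/2610 = (1085 - 492)*(1/3882) + 1435*(1/2610) = 593*(1/3882) + 287/522 = 593/3882 + 287/522 = 118640/168867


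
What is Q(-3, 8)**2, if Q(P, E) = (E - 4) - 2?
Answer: 4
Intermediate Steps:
Q(P, E) = -6 + E (Q(P, E) = (-4 + E) - 2 = -6 + E)
Q(-3, 8)**2 = (-6 + 8)**2 = 2**2 = 4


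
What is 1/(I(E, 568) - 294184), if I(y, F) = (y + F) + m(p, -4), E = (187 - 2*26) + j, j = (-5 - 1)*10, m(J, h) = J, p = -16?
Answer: -1/293557 ≈ -3.4065e-6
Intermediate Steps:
j = -60 (j = -6*10 = -60)
E = 75 (E = (187 - 2*26) - 60 = (187 - 52) - 60 = 135 - 60 = 75)
I(y, F) = -16 + F + y (I(y, F) = (y + F) - 16 = (F + y) - 16 = -16 + F + y)
1/(I(E, 568) - 294184) = 1/((-16 + 568 + 75) - 294184) = 1/(627 - 294184) = 1/(-293557) = -1/293557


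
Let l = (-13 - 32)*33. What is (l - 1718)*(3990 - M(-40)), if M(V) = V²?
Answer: -7655170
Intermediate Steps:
l = -1485 (l = -45*33 = -1485)
(l - 1718)*(3990 - M(-40)) = (-1485 - 1718)*(3990 - 1*(-40)²) = -3203*(3990 - 1*1600) = -3203*(3990 - 1600) = -3203*2390 = -7655170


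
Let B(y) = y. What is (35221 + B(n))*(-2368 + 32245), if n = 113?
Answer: 1055673918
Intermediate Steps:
(35221 + B(n))*(-2368 + 32245) = (35221 + 113)*(-2368 + 32245) = 35334*29877 = 1055673918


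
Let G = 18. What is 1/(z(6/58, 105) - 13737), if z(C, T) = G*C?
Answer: -29/398319 ≈ -7.2806e-5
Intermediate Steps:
z(C, T) = 18*C
1/(z(6/58, 105) - 13737) = 1/(18*(6/58) - 13737) = 1/(18*(6*(1/58)) - 13737) = 1/(18*(3/29) - 13737) = 1/(54/29 - 13737) = 1/(-398319/29) = -29/398319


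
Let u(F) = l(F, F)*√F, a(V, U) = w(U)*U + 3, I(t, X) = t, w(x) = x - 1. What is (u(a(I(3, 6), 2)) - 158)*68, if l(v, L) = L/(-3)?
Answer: -10744 - 340*√5/3 ≈ -10997.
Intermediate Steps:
l(v, L) = -L/3 (l(v, L) = L*(-⅓) = -L/3)
w(x) = -1 + x
a(V, U) = 3 + U*(-1 + U) (a(V, U) = (-1 + U)*U + 3 = U*(-1 + U) + 3 = 3 + U*(-1 + U))
u(F) = -F^(3/2)/3 (u(F) = (-F/3)*√F = -F^(3/2)/3)
(u(a(I(3, 6), 2)) - 158)*68 = (-(3 + 2*(-1 + 2))^(3/2)/3 - 158)*68 = (-(3 + 2*1)^(3/2)/3 - 158)*68 = (-(3 + 2)^(3/2)/3 - 158)*68 = (-5*√5/3 - 158)*68 = (-158 - 5*√5/3)*68 = -10744 - 340*√5/3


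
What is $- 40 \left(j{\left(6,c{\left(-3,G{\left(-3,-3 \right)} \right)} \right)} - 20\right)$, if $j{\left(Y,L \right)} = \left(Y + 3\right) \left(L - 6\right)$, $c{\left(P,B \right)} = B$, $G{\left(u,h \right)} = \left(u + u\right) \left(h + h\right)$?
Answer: $-10000$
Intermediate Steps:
$G{\left(u,h \right)} = 4 h u$ ($G{\left(u,h \right)} = 2 u 2 h = 4 h u$)
$j{\left(Y,L \right)} = \left(-6 + L\right) \left(3 + Y\right)$ ($j{\left(Y,L \right)} = \left(3 + Y\right) \left(-6 + L\right) = \left(-6 + L\right) \left(3 + Y\right)$)
$- 40 \left(j{\left(6,c{\left(-3,G{\left(-3,-3 \right)} \right)} \right)} - 20\right) = - 40 \left(\left(-18 - 36 + 3 \cdot 4 \left(-3\right) \left(-3\right) + 4 \left(-3\right) \left(-3\right) 6\right) - 20\right) = - 40 \left(\left(-18 - 36 + 3 \cdot 36 + 36 \cdot 6\right) - 20\right) = - 40 \left(\left(-18 - 36 + 108 + 216\right) - 20\right) = - 40 \left(270 - 20\right) = \left(-40\right) 250 = -10000$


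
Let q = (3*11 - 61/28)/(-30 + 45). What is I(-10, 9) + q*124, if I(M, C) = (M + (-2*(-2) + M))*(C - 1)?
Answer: 13313/105 ≈ 126.79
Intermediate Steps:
I(M, C) = (-1 + C)*(4 + 2*M) (I(M, C) = (M + (4 + M))*(-1 + C) = (4 + 2*M)*(-1 + C) = (-1 + C)*(4 + 2*M))
q = 863/420 (q = (33 - 61*1/28)/15 = (33 - 61/28)*(1/15) = (863/28)*(1/15) = 863/420 ≈ 2.0548)
I(-10, 9) + q*124 = (-4 - 2*(-10) + 4*9 + 2*9*(-10)) + (863/420)*124 = (-4 + 20 + 36 - 180) + 26753/105 = -128 + 26753/105 = 13313/105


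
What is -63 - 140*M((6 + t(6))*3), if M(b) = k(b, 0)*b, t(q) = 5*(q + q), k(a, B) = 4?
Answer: -110943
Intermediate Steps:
t(q) = 10*q (t(q) = 5*(2*q) = 10*q)
M(b) = 4*b
-63 - 140*M((6 + t(6))*3) = -63 - 560*(6 + 10*6)*3 = -63 - 560*(6 + 60)*3 = -63 - 560*66*3 = -63 - 560*198 = -63 - 140*792 = -63 - 110880 = -110943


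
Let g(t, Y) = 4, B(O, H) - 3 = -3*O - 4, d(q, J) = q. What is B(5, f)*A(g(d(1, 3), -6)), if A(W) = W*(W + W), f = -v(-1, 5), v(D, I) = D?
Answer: -512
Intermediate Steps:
f = 1 (f = -1*(-1) = 1)
B(O, H) = -1 - 3*O (B(O, H) = 3 + (-3*O - 4) = 3 + (-4 - 3*O) = -1 - 3*O)
A(W) = 2*W² (A(W) = W*(2*W) = 2*W²)
B(5, f)*A(g(d(1, 3), -6)) = (-1 - 3*5)*(2*4²) = (-1 - 15)*(2*16) = -16*32 = -512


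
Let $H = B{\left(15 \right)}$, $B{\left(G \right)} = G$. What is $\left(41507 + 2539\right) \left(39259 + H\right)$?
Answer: $1729862604$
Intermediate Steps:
$H = 15$
$\left(41507 + 2539\right) \left(39259 + H\right) = \left(41507 + 2539\right) \left(39259 + 15\right) = 44046 \cdot 39274 = 1729862604$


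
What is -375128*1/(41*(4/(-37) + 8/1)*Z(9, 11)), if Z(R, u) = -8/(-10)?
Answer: -8674835/5986 ≈ -1449.2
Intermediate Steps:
Z(R, u) = ⅘ (Z(R, u) = -8*(-⅒) = ⅘)
-375128*1/(41*(4/(-37) + 8/1)*Z(9, 11)) = -375128*5/(164*(4/(-37) + 8/1)) = -375128*5/(164*(4*(-1/37) + 8*1)) = -375128*5/(164*(-4/37 + 8)) = -375128/(((⅘)*(292/37))*41) = -375128/((1168/185)*41) = -375128/47888/185 = -375128*185/47888 = -8674835/5986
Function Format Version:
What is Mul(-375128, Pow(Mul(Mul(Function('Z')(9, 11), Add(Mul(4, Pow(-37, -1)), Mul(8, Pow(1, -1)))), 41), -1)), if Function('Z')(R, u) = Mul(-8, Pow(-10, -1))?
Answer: Rational(-8674835, 5986) ≈ -1449.2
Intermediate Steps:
Function('Z')(R, u) = Rational(4, 5) (Function('Z')(R, u) = Mul(-8, Rational(-1, 10)) = Rational(4, 5))
Mul(-375128, Pow(Mul(Mul(Function('Z')(9, 11), Add(Mul(4, Pow(-37, -1)), Mul(8, Pow(1, -1)))), 41), -1)) = Mul(-375128, Pow(Mul(Mul(Rational(4, 5), Add(Mul(4, Pow(-37, -1)), Mul(8, Pow(1, -1)))), 41), -1)) = Mul(-375128, Pow(Mul(Mul(Rational(4, 5), Add(Mul(4, Rational(-1, 37)), Mul(8, 1))), 41), -1)) = Mul(-375128, Pow(Mul(Mul(Rational(4, 5), Add(Rational(-4, 37), 8)), 41), -1)) = Mul(-375128, Pow(Mul(Mul(Rational(4, 5), Rational(292, 37)), 41), -1)) = Mul(-375128, Pow(Mul(Rational(1168, 185), 41), -1)) = Mul(-375128, Pow(Rational(47888, 185), -1)) = Mul(-375128, Rational(185, 47888)) = Rational(-8674835, 5986)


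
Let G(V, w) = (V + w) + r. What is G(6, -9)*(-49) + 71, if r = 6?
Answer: -76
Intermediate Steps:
G(V, w) = 6 + V + w (G(V, w) = (V + w) + 6 = 6 + V + w)
G(6, -9)*(-49) + 71 = (6 + 6 - 9)*(-49) + 71 = 3*(-49) + 71 = -147 + 71 = -76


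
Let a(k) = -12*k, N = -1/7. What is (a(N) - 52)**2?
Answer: 123904/49 ≈ 2528.7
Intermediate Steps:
N = -1/7 (N = -1*1/7 = -1/7 ≈ -0.14286)
(a(N) - 52)**2 = (-12*(-1/7) - 52)**2 = (12/7 - 52)**2 = (-352/7)**2 = 123904/49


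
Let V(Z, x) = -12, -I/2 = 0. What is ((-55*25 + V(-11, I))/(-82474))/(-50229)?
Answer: -1387/4142586546 ≈ -3.3482e-7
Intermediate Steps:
I = 0 (I = -2*0 = 0)
((-55*25 + V(-11, I))/(-82474))/(-50229) = ((-55*25 - 12)/(-82474))/(-50229) = ((-1375 - 12)*(-1/82474))*(-1/50229) = -1387*(-1/82474)*(-1/50229) = (1387/82474)*(-1/50229) = -1387/4142586546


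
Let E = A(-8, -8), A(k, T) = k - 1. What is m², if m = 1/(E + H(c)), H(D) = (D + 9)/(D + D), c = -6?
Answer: 16/1369 ≈ 0.011687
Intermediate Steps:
H(D) = (9 + D)/(2*D) (H(D) = (9 + D)/((2*D)) = (9 + D)*(1/(2*D)) = (9 + D)/(2*D))
A(k, T) = -1 + k
E = -9 (E = -1 - 8 = -9)
m = -4/37 (m = 1/(-9 + (½)*(9 - 6)/(-6)) = 1/(-9 + (½)*(-⅙)*3) = 1/(-9 - ¼) = 1/(-37/4) = -4/37 ≈ -0.10811)
m² = (-4/37)² = 16/1369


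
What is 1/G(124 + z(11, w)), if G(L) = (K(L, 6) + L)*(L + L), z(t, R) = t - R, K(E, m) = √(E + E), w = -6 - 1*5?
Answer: 1/42048 - √73/3069504 ≈ 2.0999e-5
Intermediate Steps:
w = -11 (w = -6 - 5 = -11)
K(E, m) = √2*√E (K(E, m) = √(2*E) = √2*√E)
G(L) = 2*L*(L + √2*√L) (G(L) = (√2*√L + L)*(L + L) = (L + √2*√L)*(2*L) = 2*L*(L + √2*√L))
1/G(124 + z(11, w)) = 1/(2*(124 + (11 - 1*(-11)))*((124 + (11 - 1*(-11))) + √2*√(124 + (11 - 1*(-11))))) = 1/(2*(124 + (11 + 11))*((124 + (11 + 11)) + √2*√(124 + (11 + 11)))) = 1/(2*(124 + 22)*((124 + 22) + √2*√(124 + 22))) = 1/(2*146*(146 + √2*√146)) = 1/(2*146*(146 + 2*√73)) = 1/(42632 + 584*√73)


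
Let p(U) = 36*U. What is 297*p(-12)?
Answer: -128304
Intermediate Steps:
297*p(-12) = 297*(36*(-12)) = 297*(-432) = -128304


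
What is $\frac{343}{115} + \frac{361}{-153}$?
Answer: $\frac{10964}{17595} \approx 0.62313$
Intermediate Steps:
$\frac{343}{115} + \frac{361}{-153} = 343 \cdot \frac{1}{115} + 361 \left(- \frac{1}{153}\right) = \frac{343}{115} - \frac{361}{153} = \frac{10964}{17595}$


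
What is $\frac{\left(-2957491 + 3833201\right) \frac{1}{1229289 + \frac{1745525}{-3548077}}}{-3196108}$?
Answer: $- \frac{1553543254835}{6970088757156557312} \approx -2.2289 \cdot 10^{-7}$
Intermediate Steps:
$\frac{\left(-2957491 + 3833201\right) \frac{1}{1229289 + \frac{1745525}{-3548077}}}{-3196108} = \frac{875710}{1229289 + 1745525 \left(- \frac{1}{3548077}\right)} \left(- \frac{1}{3196108}\right) = \frac{875710}{1229289 - \frac{1745525}{3548077}} \left(- \frac{1}{3196108}\right) = \frac{875710}{\frac{4361610281728}{3548077}} \left(- \frac{1}{3196108}\right) = 875710 \cdot \frac{3548077}{4361610281728} \left(- \frac{1}{3196108}\right) = \frac{1553543254835}{2180805140864} \left(- \frac{1}{3196108}\right) = - \frac{1553543254835}{6970088757156557312}$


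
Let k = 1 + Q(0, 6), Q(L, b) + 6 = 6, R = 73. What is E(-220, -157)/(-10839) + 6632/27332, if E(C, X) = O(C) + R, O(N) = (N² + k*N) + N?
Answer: -103412809/24687629 ≈ -4.1889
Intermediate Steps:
Q(L, b) = 0 (Q(L, b) = -6 + 6 = 0)
k = 1 (k = 1 + 0 = 1)
O(N) = N² + 2*N (O(N) = (N² + 1*N) + N = (N² + N) + N = (N + N²) + N = N² + 2*N)
E(C, X) = 73 + C*(2 + C) (E(C, X) = C*(2 + C) + 73 = 73 + C*(2 + C))
E(-220, -157)/(-10839) + 6632/27332 = (73 - 220*(2 - 220))/(-10839) + 6632/27332 = (73 - 220*(-218))*(-1/10839) + 6632*(1/27332) = (73 + 47960)*(-1/10839) + 1658/6833 = 48033*(-1/10839) + 1658/6833 = -16011/3613 + 1658/6833 = -103412809/24687629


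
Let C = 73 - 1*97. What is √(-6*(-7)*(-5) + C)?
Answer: 3*I*√26 ≈ 15.297*I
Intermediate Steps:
C = -24 (C = 73 - 97 = -24)
√(-6*(-7)*(-5) + C) = √(-6*(-7)*(-5) - 24) = √(42*(-5) - 24) = √(-210 - 24) = √(-234) = 3*I*√26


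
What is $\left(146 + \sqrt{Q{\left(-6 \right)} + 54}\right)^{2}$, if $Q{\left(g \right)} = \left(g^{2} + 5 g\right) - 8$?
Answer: $21368 + 584 \sqrt{13} \approx 23474.0$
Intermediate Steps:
$Q{\left(g \right)} = -8 + g^{2} + 5 g$
$\left(146 + \sqrt{Q{\left(-6 \right)} + 54}\right)^{2} = \left(146 + \sqrt{\left(-8 + \left(-6\right)^{2} + 5 \left(-6\right)\right) + 54}\right)^{2} = \left(146 + \sqrt{\left(-8 + 36 - 30\right) + 54}\right)^{2} = \left(146 + \sqrt{-2 + 54}\right)^{2} = \left(146 + \sqrt{52}\right)^{2} = \left(146 + 2 \sqrt{13}\right)^{2}$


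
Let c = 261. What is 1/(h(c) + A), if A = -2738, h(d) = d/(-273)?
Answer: -91/249245 ≈ -0.00036510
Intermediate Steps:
h(d) = -d/273 (h(d) = d*(-1/273) = -d/273)
1/(h(c) + A) = 1/(-1/273*261 - 2738) = 1/(-87/91 - 2738) = 1/(-249245/91) = -91/249245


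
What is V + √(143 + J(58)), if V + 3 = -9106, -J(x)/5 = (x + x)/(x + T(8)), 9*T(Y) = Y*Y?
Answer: -9109 + √11511677/293 ≈ -9097.4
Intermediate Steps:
T(Y) = Y²/9 (T(Y) = (Y*Y)/9 = Y²/9)
J(x) = -10*x/(64/9 + x) (J(x) = -5*(x + x)/(x + (⅑)*8²) = -5*2*x/(x + (⅑)*64) = -5*2*x/(x + 64/9) = -5*2*x/(64/9 + x) = -10*x/(64/9 + x))
V = -9109 (V = -3 - 9106 = -9109)
V + √(143 + J(58)) = -9109 + √(143 - 90*58/(64 + 9*58)) = -9109 + √(143 - 90*58/(64 + 522)) = -9109 + √(143 - 90*58/586) = -9109 + √(143 - 90*58*1/586) = -9109 + √(143 - 2610/293) = -9109 + √(39289/293) = -9109 + √11511677/293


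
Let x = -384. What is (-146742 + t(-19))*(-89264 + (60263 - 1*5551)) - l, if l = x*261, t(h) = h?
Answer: 5070986296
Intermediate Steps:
l = -100224 (l = -384*261 = -100224)
(-146742 + t(-19))*(-89264 + (60263 - 1*5551)) - l = (-146742 - 19)*(-89264 + (60263 - 1*5551)) - 1*(-100224) = -146761*(-89264 + (60263 - 5551)) + 100224 = -146761*(-89264 + 54712) + 100224 = -146761*(-34552) + 100224 = 5070886072 + 100224 = 5070986296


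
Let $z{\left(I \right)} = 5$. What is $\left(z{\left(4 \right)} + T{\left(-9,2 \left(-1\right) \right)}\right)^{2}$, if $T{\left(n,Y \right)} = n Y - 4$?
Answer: $361$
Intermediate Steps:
$T{\left(n,Y \right)} = -4 + Y n$ ($T{\left(n,Y \right)} = Y n - 4 = -4 + Y n$)
$\left(z{\left(4 \right)} + T{\left(-9,2 \left(-1\right) \right)}\right)^{2} = \left(5 - \left(4 - 2 \left(-1\right) \left(-9\right)\right)\right)^{2} = \left(5 - -14\right)^{2} = \left(5 + \left(-4 + 18\right)\right)^{2} = \left(5 + 14\right)^{2} = 19^{2} = 361$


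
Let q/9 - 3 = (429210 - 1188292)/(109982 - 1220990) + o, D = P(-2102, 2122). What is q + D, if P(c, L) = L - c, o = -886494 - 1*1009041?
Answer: -3158143536129/185168 ≈ -1.7056e+7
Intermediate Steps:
o = -1895535 (o = -886494 - 1009041 = -1895535)
D = 4224 (D = 2122 - 1*(-2102) = 2122 + 2102 = 4224)
q = -3158925685761/185168 (q = 27 + 9*((429210 - 1188292)/(109982 - 1220990) - 1895535) = 27 + 9*(-759082/(-1111008) - 1895535) = 27 + 9*(-759082*(-1/1111008) - 1895535) = 27 + 9*(379541/555504 - 1895535) = 27 + 9*(-1052976895099/555504) = 27 - 3158930685297/185168 = -3158925685761/185168 ≈ -1.7060e+7)
q + D = -3158925685761/185168 + 4224 = -3158143536129/185168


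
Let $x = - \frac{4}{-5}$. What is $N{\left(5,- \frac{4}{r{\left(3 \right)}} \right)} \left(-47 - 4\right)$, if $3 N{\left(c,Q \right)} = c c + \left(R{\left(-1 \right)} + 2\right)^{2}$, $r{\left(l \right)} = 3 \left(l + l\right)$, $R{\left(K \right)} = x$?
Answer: $- \frac{13957}{25} \approx -558.28$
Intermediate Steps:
$x = \frac{4}{5}$ ($x = \left(-4\right) \left(- \frac{1}{5}\right) = \frac{4}{5} \approx 0.8$)
$R{\left(K \right)} = \frac{4}{5}$
$r{\left(l \right)} = 6 l$ ($r{\left(l \right)} = 3 \cdot 2 l = 6 l$)
$N{\left(c,Q \right)} = \frac{196}{75} + \frac{c^{2}}{3}$ ($N{\left(c,Q \right)} = \frac{c c + \left(\frac{4}{5} + 2\right)^{2}}{3} = \frac{c^{2} + \left(\frac{14}{5}\right)^{2}}{3} = \frac{c^{2} + \frac{196}{25}}{3} = \frac{\frac{196}{25} + c^{2}}{3} = \frac{196}{75} + \frac{c^{2}}{3}$)
$N{\left(5,- \frac{4}{r{\left(3 \right)}} \right)} \left(-47 - 4\right) = \left(\frac{196}{75} + \frac{5^{2}}{3}\right) \left(-47 - 4\right) = \left(\frac{196}{75} + \frac{1}{3} \cdot 25\right) \left(-51\right) = \left(\frac{196}{75} + \frac{25}{3}\right) \left(-51\right) = \frac{821}{75} \left(-51\right) = - \frac{13957}{25}$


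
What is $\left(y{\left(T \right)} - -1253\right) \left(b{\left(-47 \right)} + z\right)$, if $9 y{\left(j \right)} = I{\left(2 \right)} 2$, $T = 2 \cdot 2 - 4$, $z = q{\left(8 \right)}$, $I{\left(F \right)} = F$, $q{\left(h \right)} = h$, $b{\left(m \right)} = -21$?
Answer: $- \frac{146653}{9} \approx -16295.0$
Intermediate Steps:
$z = 8$
$T = 0$ ($T = 4 - 4 = 0$)
$y{\left(j \right)} = \frac{4}{9}$ ($y{\left(j \right)} = \frac{2 \cdot 2}{9} = \frac{1}{9} \cdot 4 = \frac{4}{9}$)
$\left(y{\left(T \right)} - -1253\right) \left(b{\left(-47 \right)} + z\right) = \left(\frac{4}{9} - -1253\right) \left(-21 + 8\right) = \left(\frac{4}{9} + 1253\right) \left(-13\right) = \frac{11281}{9} \left(-13\right) = - \frac{146653}{9}$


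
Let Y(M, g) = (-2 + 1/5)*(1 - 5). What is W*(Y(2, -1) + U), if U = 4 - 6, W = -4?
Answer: -104/5 ≈ -20.800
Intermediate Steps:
Y(M, g) = 36/5 (Y(M, g) = (-2 + ⅕)*(-4) = -9/5*(-4) = 36/5)
U = -2
W*(Y(2, -1) + U) = -4*(36/5 - 2) = -4*26/5 = -104/5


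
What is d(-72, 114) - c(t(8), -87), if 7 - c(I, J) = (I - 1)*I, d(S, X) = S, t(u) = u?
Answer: -23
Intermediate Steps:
c(I, J) = 7 - I*(-1 + I) (c(I, J) = 7 - (I - 1)*I = 7 - (-1 + I)*I = 7 - I*(-1 + I))
d(-72, 114) - c(t(8), -87) = -72 - (7 + 8 - 1*8²) = -72 - (7 + 8 - 1*64) = -72 - (7 + 8 - 64) = -72 - 1*(-49) = -72 + 49 = -23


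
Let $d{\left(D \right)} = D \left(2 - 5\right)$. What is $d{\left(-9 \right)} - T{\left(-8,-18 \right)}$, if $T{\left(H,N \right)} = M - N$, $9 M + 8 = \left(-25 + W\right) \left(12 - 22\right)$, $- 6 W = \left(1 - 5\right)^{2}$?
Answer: $- \frac{563}{27} \approx -20.852$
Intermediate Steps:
$W = - \frac{8}{3}$ ($W = - \frac{\left(1 - 5\right)^{2}}{6} = - \frac{\left(-4\right)^{2}}{6} = \left(- \frac{1}{6}\right) 16 = - \frac{8}{3} \approx -2.6667$)
$d{\left(D \right)} = - 3 D$ ($d{\left(D \right)} = D \left(-3\right) = - 3 D$)
$M = \frac{806}{27}$ ($M = - \frac{8}{9} + \frac{\left(-25 - \frac{8}{3}\right) \left(12 - 22\right)}{9} = - \frac{8}{9} + \frac{\left(- \frac{83}{3}\right) \left(-10\right)}{9} = - \frac{8}{9} + \frac{1}{9} \cdot \frac{830}{3} = - \frac{8}{9} + \frac{830}{27} = \frac{806}{27} \approx 29.852$)
$T{\left(H,N \right)} = \frac{806}{27} - N$
$d{\left(-9 \right)} - T{\left(-8,-18 \right)} = \left(-3\right) \left(-9\right) - \left(\frac{806}{27} - -18\right) = 27 - \left(\frac{806}{27} + 18\right) = 27 - \frac{1292}{27} = - \frac{563}{27}$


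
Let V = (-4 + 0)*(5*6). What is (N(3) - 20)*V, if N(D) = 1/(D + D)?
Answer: 2380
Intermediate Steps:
V = -120 (V = -4*30 = -120)
N(D) = 1/(2*D)
(N(3) - 20)*V = ((½)/3 - 20)*(-120) = ((½)*(⅓) - 20)*(-120) = (⅙ - 20)*(-120) = -119/6*(-120) = 2380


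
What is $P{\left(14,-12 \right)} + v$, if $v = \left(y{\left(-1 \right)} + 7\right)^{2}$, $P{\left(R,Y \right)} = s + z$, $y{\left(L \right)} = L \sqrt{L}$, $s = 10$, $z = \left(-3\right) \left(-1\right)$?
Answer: $61 - 14 i \approx 61.0 - 14.0 i$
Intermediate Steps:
$z = 3$
$y{\left(L \right)} = L^{\frac{3}{2}}$
$P{\left(R,Y \right)} = 13$ ($P{\left(R,Y \right)} = 10 + 3 = 13$)
$v = \left(7 - i\right)^{2}$ ($v = \left(\left(-1\right)^{\frac{3}{2}} + 7\right)^{2} = \left(- i + 7\right)^{2} = \left(7 - i\right)^{2} \approx 48.0 - 14.0 i$)
$P{\left(14,-12 \right)} + v = 13 + \left(7 - i\right)^{2}$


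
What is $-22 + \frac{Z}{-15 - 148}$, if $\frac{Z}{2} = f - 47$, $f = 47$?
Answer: $-22$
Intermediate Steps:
$Z = 0$ ($Z = 2 \left(47 - 47\right) = 2 \cdot 0 = 0$)
$-22 + \frac{Z}{-15 - 148} = -22 + \frac{1}{-15 - 148} \cdot 0 = -22 + \frac{1}{-163} \cdot 0 = -22 - 0 = -22 + 0 = -22$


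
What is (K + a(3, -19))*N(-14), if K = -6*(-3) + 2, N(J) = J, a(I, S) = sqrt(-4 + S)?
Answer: -280 - 14*I*sqrt(23) ≈ -280.0 - 67.142*I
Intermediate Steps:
K = 20 (K = 18 + 2 = 20)
(K + a(3, -19))*N(-14) = (20 + sqrt(-4 - 19))*(-14) = (20 + sqrt(-23))*(-14) = (20 + I*sqrt(23))*(-14) = -280 - 14*I*sqrt(23)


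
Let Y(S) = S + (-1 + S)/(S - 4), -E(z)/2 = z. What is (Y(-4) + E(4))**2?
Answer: 8281/64 ≈ 129.39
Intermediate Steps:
E(z) = -2*z
Y(S) = S + (-1 + S)/(-4 + S)
(Y(-4) + E(4))**2 = ((-1 + (-4)**2 - 3*(-4))/(-4 - 4) - 2*4)**2 = ((-1 + 16 + 12)/(-8) - 8)**2 = (-1/8*27 - 8)**2 = (-27/8 - 8)**2 = (-91/8)**2 = 8281/64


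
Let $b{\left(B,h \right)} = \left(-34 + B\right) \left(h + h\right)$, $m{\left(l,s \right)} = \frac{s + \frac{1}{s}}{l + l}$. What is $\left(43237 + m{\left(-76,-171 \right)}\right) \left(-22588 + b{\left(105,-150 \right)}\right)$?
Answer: $- \frac{6165415568156}{3249} \approx -1.8976 \cdot 10^{9}$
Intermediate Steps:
$m{\left(l,s \right)} = \frac{s + \frac{1}{s}}{2 l}$
$b{\left(B,h \right)} = 2 h \left(-34 + B\right)$ ($b{\left(B,h \right)} = \left(-34 + B\right) 2 h = 2 h \left(-34 + B\right)$)
$\left(43237 + m{\left(-76,-171 \right)}\right) \left(-22588 + b{\left(105,-150 \right)}\right) = \left(43237 + \frac{1 + \left(-171\right)^{2}}{2 \left(-76\right) \left(-171\right)}\right) \left(-22588 + 2 \left(-150\right) \left(-34 + 105\right)\right) = \left(43237 + \frac{1}{2} \left(- \frac{1}{76}\right) \left(- \frac{1}{171}\right) \left(1 + 29241\right)\right) \left(-22588 + 2 \left(-150\right) 71\right) = \left(43237 + \frac{1}{2} \left(- \frac{1}{76}\right) \left(- \frac{1}{171}\right) 29242\right) \left(-22588 - 21300\right) = \left(43237 + \frac{14621}{12996}\right) \left(-43888\right) = \frac{561922673}{12996} \left(-43888\right) = - \frac{6165415568156}{3249}$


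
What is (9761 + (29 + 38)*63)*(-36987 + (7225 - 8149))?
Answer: -530071602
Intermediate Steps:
(9761 + (29 + 38)*63)*(-36987 + (7225 - 8149)) = (9761 + 67*63)*(-36987 - 924) = (9761 + 4221)*(-37911) = 13982*(-37911) = -530071602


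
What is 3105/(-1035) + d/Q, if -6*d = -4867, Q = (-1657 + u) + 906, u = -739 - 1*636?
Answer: -43135/12756 ≈ -3.3815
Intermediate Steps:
u = -1375 (u = -739 - 636 = -1375)
Q = -2126 (Q = (-1657 - 1375) + 906 = -3032 + 906 = -2126)
d = 4867/6 (d = -1/6*(-4867) = 4867/6 ≈ 811.17)
3105/(-1035) + d/Q = 3105/(-1035) + (4867/6)/(-2126) = 3105*(-1/1035) + (4867/6)*(-1/2126) = -3 - 4867/12756 = -43135/12756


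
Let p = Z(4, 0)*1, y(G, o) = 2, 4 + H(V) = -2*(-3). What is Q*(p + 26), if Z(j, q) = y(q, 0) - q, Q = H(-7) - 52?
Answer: -1400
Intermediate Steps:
H(V) = 2 (H(V) = -4 - 2*(-3) = -4 + 6 = 2)
Q = -50 (Q = 2 - 52 = -50)
Z(j, q) = 2 - q
p = 2 (p = (2 - 1*0)*1 = (2 + 0)*1 = 2*1 = 2)
Q*(p + 26) = -50*(2 + 26) = -50*28 = -1400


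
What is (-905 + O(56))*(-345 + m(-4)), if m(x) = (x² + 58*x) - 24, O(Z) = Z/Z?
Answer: 528840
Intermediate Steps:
O(Z) = 1
m(x) = -24 + x² + 58*x
(-905 + O(56))*(-345 + m(-4)) = (-905 + 1)*(-345 + (-24 + (-4)² + 58*(-4))) = -904*(-345 + (-24 + 16 - 232)) = -904*(-345 - 240) = -904*(-585) = 528840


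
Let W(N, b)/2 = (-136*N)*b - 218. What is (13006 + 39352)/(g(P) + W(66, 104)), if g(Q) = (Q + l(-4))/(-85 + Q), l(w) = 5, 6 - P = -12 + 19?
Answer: -1125697/40150047 ≈ -0.028037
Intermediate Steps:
P = -1 (P = 6 - (-12 + 19) = 6 - 1*7 = 6 - 7 = -1)
g(Q) = (5 + Q)/(-85 + Q) (g(Q) = (Q + 5)/(-85 + Q) = (5 + Q)/(-85 + Q))
W(N, b) = -436 - 272*N*b (W(N, b) = 2*((-136*N)*b - 218) = 2*(-136*N*b - 218) = 2*(-218 - 136*N*b) = -436 - 272*N*b)
(13006 + 39352)/(g(P) + W(66, 104)) = (13006 + 39352)/((5 - 1)/(-85 - 1) + (-436 - 272*66*104)) = 52358/(4/(-86) + (-436 - 1867008)) = 52358/(-1/86*4 - 1867444) = 52358/(-2/43 - 1867444) = 52358/(-80300094/43) = 52358*(-43/80300094) = -1125697/40150047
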